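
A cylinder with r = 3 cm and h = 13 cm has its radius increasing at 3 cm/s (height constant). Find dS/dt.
114π cm²/s

S = 2πrh + 2πr² (lateral + bases)
dS/dt = (2πh + 4πr)·dr/dt = (2π·13 + 4π·3)·3
= 114π cm²/s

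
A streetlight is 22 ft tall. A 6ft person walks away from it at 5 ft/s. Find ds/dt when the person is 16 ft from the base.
15/8 ft/s

By similar triangles: 22/(x+s) = 6/s
Solving: s = 6x/16
ds/dt = 6/16 · dx/dt = 3/8 · 5 = 15/8 ft/s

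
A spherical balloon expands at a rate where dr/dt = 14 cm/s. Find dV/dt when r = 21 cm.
24696π cm³/s

V = (4/3)πr³
dV/dt = dV/dr · dr/dt = 4πr² · 14
At r = 21: dV/dt = 24696π cm³/s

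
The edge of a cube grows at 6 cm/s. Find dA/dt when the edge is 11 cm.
792 cm²/s

A = 6s²
dA/dt = 12s · ds/dt = 12·11·6 = 792 cm²/s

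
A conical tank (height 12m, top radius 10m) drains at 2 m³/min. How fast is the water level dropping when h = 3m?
8/(25π) ≈ 0.1019 m/min

r/h = 10/12, so r = (5/6)h
V = (1/3)πr²h = (1/3)π((5/6)h)²h = (25/108)πh³
dV/dh = (25/36)πh²
dh/dt = (dV/dt)/(dV/dh) = -2/((25/36)π·3²) = -8/(25π) m/min
The level is dropping at 8/(25π) ≈ 0.1019 m/min.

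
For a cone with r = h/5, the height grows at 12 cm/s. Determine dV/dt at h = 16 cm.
3072π/25 cm³/s

V = (1/3)π(h/5)²h = πh³/75
dV/dt = πh²/25 · 12
At h = 16: dV/dt = 3072π/25 cm³/s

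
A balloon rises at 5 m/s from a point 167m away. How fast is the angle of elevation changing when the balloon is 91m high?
0.023085 rad/s

tan(θ) = y/167
sec²(θ) · dθ/dt = (1/167) · dy/dt
dθ/dt = cos²(θ)/167 · 5 = 167/(167² + 91²) · 5
dθ/dt = 0.023085 rad/s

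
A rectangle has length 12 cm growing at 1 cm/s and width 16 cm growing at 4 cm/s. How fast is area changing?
64 cm²/s

A = lw
dA/dt = w·dl/dt + l·dw/dt = 16·1 + 12·4 = 64 cm²/s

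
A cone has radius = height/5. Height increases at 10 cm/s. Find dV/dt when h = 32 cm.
2048π/5 cm³/s

V = (1/3)π(h/5)²h = πh³/75
dV/dt = πh²/25 · 10
At h = 32: dV/dt = 2048π/5 cm³/s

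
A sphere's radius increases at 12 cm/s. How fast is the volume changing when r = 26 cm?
32448π cm³/s

V = (4/3)πr³
dV/dt = dV/dr · dr/dt = 4πr² · 12
At r = 26: dV/dt = 32448π cm³/s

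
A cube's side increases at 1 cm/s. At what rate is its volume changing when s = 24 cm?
1728 cm³/s

V = s³
dV/dt = 3s² · ds/dt = 3·24²·1 = 1728 cm³/s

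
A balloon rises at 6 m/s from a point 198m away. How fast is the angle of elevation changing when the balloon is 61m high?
0.027676 rad/s

tan(θ) = y/198
sec²(θ) · dθ/dt = (1/198) · dy/dt
dθ/dt = cos²(θ)/198 · 6 = 198/(198² + 61²) · 6
dθ/dt = 0.027676 rad/s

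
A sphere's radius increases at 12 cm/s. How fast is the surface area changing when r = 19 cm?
1824π cm²/s

S = 4πr²
dS/dt = dS/dr · dr/dt = 8πr · 12
At r = 19: dS/dt = 1824π cm²/s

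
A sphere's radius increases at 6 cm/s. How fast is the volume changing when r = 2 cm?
96π cm³/s

V = (4/3)πr³
dV/dt = dV/dr · dr/dt = 4πr² · 6
At r = 2: dV/dt = 96π cm³/s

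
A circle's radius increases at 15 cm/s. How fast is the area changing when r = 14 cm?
420π cm²/s

A = πr²
dA/dt = 2πr · dr/dt = 2π(14)(15) = 420π cm²/s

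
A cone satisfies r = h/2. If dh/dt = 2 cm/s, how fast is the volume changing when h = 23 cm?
529π/2 cm³/s

V = (1/3)π(h/2)²h = πh³/12
dV/dt = πh²/4 · 2
At h = 23: dV/dt = 529π/2 cm³/s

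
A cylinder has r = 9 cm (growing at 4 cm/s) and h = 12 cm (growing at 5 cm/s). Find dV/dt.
1269π cm³/s

V = πr²h
dV/dt = 2πrh·dr/dt + πr²·dh/dt
= 2π(9)(12)(4) + π(9)²(5)
= 1269π cm³/s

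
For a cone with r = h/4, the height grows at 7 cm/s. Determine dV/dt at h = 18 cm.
567π/4 cm³/s

V = (1/3)π(h/4)²h = πh³/48
dV/dt = πh²/16 · 7
At h = 18: dV/dt = 567π/4 cm³/s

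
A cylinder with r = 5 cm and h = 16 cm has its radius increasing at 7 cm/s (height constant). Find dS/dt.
364π cm²/s

S = 2πrh + 2πr² (lateral + bases)
dS/dt = (2πh + 4πr)·dr/dt = (2π·16 + 4π·5)·7
= 364π cm²/s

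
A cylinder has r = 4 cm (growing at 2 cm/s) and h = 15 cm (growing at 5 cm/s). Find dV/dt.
320π cm³/s

V = πr²h
dV/dt = 2πrh·dr/dt + πr²·dh/dt
= 2π(4)(15)(2) + π(4)²(5)
= 320π cm³/s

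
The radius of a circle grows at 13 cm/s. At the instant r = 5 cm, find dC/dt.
26π cm/s

C = 2πr
dC/dt = 2π · dr/dt = 2π · 13 = 26π cm/s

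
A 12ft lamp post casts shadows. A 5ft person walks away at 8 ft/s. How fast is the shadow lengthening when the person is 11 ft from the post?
40/7 ft/s

By similar triangles: 12/(x+s) = 5/s
Solving: s = 5x/7
ds/dt = 5/7 · dx/dt = 5/7 · 8 = 40/7 ft/s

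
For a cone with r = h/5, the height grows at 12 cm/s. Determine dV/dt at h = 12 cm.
1728π/25 cm³/s

V = (1/3)π(h/5)²h = πh³/75
dV/dt = πh²/25 · 12
At h = 12: dV/dt = 1728π/25 cm³/s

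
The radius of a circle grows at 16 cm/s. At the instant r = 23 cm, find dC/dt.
32π cm/s

C = 2πr
dC/dt = 2π · dr/dt = 2π · 16 = 32π cm/s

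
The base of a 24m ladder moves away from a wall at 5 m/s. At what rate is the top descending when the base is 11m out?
11√455/91 ≈ 2.578 m/s

x² + y² = 24²
2x·dx/dt + 2y·dy/dt = 0
dy/dt = -x/y · dx/dt = -11/√455 · 5 = -11√455/91 m/s
The top is descending at 11√455/91 ≈ 2.578 m/s.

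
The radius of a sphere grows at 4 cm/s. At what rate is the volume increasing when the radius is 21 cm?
7056π cm³/s

V = (4/3)πr³
dV/dt = dV/dr · dr/dt = 4πr² · 4
At r = 21: dV/dt = 7056π cm³/s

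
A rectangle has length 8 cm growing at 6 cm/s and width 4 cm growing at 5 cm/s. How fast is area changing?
64 cm²/s

A = lw
dA/dt = w·dl/dt + l·dw/dt = 4·6 + 8·5 = 64 cm²/s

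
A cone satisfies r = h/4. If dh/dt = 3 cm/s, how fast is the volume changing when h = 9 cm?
243π/16 cm³/s

V = (1/3)π(h/4)²h = πh³/48
dV/dt = πh²/16 · 3
At h = 9: dV/dt = 243π/16 cm³/s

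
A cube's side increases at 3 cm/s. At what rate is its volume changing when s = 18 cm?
2916 cm³/s

V = s³
dV/dt = 3s² · ds/dt = 3·18²·3 = 2916 cm³/s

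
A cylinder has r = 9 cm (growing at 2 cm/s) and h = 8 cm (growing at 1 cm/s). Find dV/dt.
369π cm³/s

V = πr²h
dV/dt = 2πrh·dr/dt + πr²·dh/dt
= 2π(9)(8)(2) + π(9)²(1)
= 369π cm³/s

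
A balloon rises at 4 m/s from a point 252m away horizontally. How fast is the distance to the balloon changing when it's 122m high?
244√19597/19597 ≈ 1.743 m/s

z² = 252² + y²
z = √(252² + 122²) = 2√19597
dz/dt = y/z · dy/dt = 122/(2√19597) · 4 = 244√19597/19597 ≈ 1.743 m/s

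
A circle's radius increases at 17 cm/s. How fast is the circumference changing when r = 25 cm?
34π cm/s

C = 2πr
dC/dt = 2π · dr/dt = 2π · 17 = 34π cm/s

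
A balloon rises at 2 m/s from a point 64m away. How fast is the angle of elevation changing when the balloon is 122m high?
0.006744 rad/s

tan(θ) = y/64
sec²(θ) · dθ/dt = (1/64) · dy/dt
dθ/dt = cos²(θ)/64 · 2 = 64/(64² + 122²) · 2
dθ/dt = 0.006744 rad/s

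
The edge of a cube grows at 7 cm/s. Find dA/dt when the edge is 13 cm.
1092 cm²/s

A = 6s²
dA/dt = 12s · ds/dt = 12·13·7 = 1092 cm²/s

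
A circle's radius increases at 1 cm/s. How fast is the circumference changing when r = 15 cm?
2π cm/s

C = 2πr
dC/dt = 2π · dr/dt = 2π · 1 = 2π cm/s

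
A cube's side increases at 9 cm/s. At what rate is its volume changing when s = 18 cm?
8748 cm³/s

V = s³
dV/dt = 3s² · ds/dt = 3·18²·9 = 8748 cm³/s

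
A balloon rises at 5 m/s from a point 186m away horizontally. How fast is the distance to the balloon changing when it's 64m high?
160√9673/9673 ≈ 1.627 m/s

z² = 186² + y²
z = √(186² + 64²) = 2√9673
dz/dt = y/z · dy/dt = 64/(2√9673) · 5 = 160√9673/9673 ≈ 1.627 m/s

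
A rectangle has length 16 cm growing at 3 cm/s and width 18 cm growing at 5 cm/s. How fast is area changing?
134 cm²/s

A = lw
dA/dt = w·dl/dt + l·dw/dt = 18·3 + 16·5 = 134 cm²/s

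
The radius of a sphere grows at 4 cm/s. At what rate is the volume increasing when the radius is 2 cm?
64π cm³/s

V = (4/3)πr³
dV/dt = dV/dr · dr/dt = 4πr² · 4
At r = 2: dV/dt = 64π cm³/s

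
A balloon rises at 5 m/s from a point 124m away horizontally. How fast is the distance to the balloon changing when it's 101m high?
505√25577/25577 ≈ 3.158 m/s

z² = 124² + y²
z = √(124² + 101²) = √25577
dz/dt = y/z · dy/dt = 101/√25577 · 5 = 505√25577/25577 ≈ 3.158 m/s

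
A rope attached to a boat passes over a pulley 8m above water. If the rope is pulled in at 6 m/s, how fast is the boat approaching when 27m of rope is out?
162√665/665 ≈ 6.282 m/s

rope² = x² + 8²
x = √(27² - 8²) = √665
dx/dt = (rope/x) · d(rope)/dt = (27/√665) · (-6) = -162√665/665 m/s
The boat approaches at 162√665/665 ≈ 6.282 m/s.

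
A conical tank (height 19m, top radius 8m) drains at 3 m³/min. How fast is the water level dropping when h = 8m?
1083/(4096π) ≈ 0.08416 m/min

r/h = 8/19, so r = (8/19)h
V = (1/3)πr²h = (1/3)π((8/19)h)²h = (64/1083)πh³
dV/dh = (64/361)πh²
dh/dt = (dV/dt)/(dV/dh) = -3/((64/361)π·8²) = -1083/(4096π) m/min
The level is dropping at 1083/(4096π) ≈ 0.08416 m/min.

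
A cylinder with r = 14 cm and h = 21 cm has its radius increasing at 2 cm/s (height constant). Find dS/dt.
196π cm²/s

S = 2πrh + 2πr² (lateral + bases)
dS/dt = (2πh + 4πr)·dr/dt = (2π·21 + 4π·14)·2
= 196π cm²/s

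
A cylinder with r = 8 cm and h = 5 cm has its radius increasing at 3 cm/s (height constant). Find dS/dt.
126π cm²/s

S = 2πrh + 2πr² (lateral + bases)
dS/dt = (2πh + 4πr)·dr/dt = (2π·5 + 4π·8)·3
= 126π cm²/s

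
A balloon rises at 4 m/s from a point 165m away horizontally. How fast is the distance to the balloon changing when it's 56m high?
224√30361/30361 ≈ 1.286 m/s

z² = 165² + y²
z = √(165² + 56²) = √30361
dz/dt = y/z · dy/dt = 56/√30361 · 4 = 224√30361/30361 ≈ 1.286 m/s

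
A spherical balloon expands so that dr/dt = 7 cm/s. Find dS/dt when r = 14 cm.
784π cm²/s

S = 4πr²
dS/dt = dS/dr · dr/dt = 8πr · 7
At r = 14: dS/dt = 784π cm²/s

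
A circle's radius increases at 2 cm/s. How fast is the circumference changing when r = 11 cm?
4π cm/s

C = 2πr
dC/dt = 2π · dr/dt = 2π · 2 = 4π cm/s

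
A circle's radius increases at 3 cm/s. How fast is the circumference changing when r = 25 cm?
6π cm/s

C = 2πr
dC/dt = 2π · dr/dt = 2π · 3 = 6π cm/s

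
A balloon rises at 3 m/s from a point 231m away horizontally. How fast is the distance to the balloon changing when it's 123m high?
123√7610/7610 ≈ 1.41 m/s

z² = 231² + y²
z = √(231² + 123²) = 3√7610
dz/dt = y/z · dy/dt = 123/(3√7610) · 3 = 123√7610/7610 ≈ 1.41 m/s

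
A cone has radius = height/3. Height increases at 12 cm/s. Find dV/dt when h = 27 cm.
972π cm³/s

V = (1/3)π(h/3)²h = πh³/27
dV/dt = πh²/9 · 12
At h = 27: dV/dt = 972π cm³/s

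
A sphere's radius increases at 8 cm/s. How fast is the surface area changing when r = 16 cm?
1024π cm²/s

S = 4πr²
dS/dt = dS/dr · dr/dt = 8πr · 8
At r = 16: dS/dt = 1024π cm²/s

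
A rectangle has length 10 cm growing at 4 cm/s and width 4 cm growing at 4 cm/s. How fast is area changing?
56 cm²/s

A = lw
dA/dt = w·dl/dt + l·dw/dt = 4·4 + 10·4 = 56 cm²/s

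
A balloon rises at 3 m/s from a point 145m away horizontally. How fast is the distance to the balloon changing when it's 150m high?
90√1741/1741 ≈ 2.157 m/s

z² = 145² + y²
z = √(145² + 150²) = 5√1741
dz/dt = y/z · dy/dt = 150/(5√1741) · 3 = 90√1741/1741 ≈ 2.157 m/s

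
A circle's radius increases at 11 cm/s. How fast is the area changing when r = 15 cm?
330π cm²/s

A = πr²
dA/dt = 2πr · dr/dt = 2π(15)(11) = 330π cm²/s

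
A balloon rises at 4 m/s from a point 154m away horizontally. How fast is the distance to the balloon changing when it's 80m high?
160√7529/7529 ≈ 1.844 m/s

z² = 154² + y²
z = √(154² + 80²) = 2√7529
dz/dt = y/z · dy/dt = 80/(2√7529) · 4 = 160√7529/7529 ≈ 1.844 m/s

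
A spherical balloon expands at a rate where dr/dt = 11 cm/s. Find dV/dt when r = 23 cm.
23276π cm³/s

V = (4/3)πr³
dV/dt = dV/dr · dr/dt = 4πr² · 11
At r = 23: dV/dt = 23276π cm³/s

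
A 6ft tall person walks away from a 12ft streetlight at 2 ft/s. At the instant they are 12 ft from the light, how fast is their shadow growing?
2 ft/s

By similar triangles: 12/(x+s) = 6/s
Solving: s = 6x/6
ds/dt = 6/6 · dx/dt = 1 · 2 = 2 ft/s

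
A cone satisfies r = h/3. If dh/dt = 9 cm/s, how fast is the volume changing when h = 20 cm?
400π cm³/s

V = (1/3)π(h/3)²h = πh³/27
dV/dt = πh²/9 · 9
At h = 20: dV/dt = 400π cm³/s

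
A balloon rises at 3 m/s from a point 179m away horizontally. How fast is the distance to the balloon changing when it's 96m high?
288√41257/41257 ≈ 1.418 m/s

z² = 179² + y²
z = √(179² + 96²) = √41257
dz/dt = y/z · dy/dt = 96/√41257 · 3 = 288√41257/41257 ≈ 1.418 m/s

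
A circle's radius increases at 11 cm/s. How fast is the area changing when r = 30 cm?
660π cm²/s

A = πr²
dA/dt = 2πr · dr/dt = 2π(30)(11) = 660π cm²/s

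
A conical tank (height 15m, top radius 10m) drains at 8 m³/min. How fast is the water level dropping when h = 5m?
18/(25π) ≈ 0.2292 m/min

r/h = 10/15, so r = (2/3)h
V = (1/3)πr²h = (1/3)π((2/3)h)²h = (4/27)πh³
dV/dh = (4/9)πh²
dh/dt = (dV/dt)/(dV/dh) = -8/((4/9)π·5²) = -18/(25π) m/min
The level is dropping at 18/(25π) ≈ 0.2292 m/min.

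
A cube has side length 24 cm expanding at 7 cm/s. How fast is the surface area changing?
2016 cm²/s

A = 6s²
dA/dt = 12s · ds/dt = 12·24·7 = 2016 cm²/s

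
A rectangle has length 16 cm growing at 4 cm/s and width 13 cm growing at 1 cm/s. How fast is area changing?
68 cm²/s

A = lw
dA/dt = w·dl/dt + l·dw/dt = 13·4 + 16·1 = 68 cm²/s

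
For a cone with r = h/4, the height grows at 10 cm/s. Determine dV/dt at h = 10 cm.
125π/2 cm³/s

V = (1/3)π(h/4)²h = πh³/48
dV/dt = πh²/16 · 10
At h = 10: dV/dt = 125π/2 cm³/s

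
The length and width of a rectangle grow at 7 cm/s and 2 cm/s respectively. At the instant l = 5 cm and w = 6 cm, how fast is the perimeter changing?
18 cm/s

P = 2(l + w)
dP/dt = 2(dl/dt + dw/dt) = 2(7 + 2) = 18 cm/s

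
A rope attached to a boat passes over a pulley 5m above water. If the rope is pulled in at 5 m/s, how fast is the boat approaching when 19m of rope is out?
95√21/84 ≈ 5.183 m/s

rope² = x² + 5²
x = √(19² - 5²) = 4√21
dx/dt = (rope/x) · d(rope)/dt = (19/(4√21)) · (-5) = -95√21/84 m/s
The boat approaches at 95√21/84 ≈ 5.183 m/s.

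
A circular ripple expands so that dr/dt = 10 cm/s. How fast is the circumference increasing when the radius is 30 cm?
20π cm/s

C = 2πr
dC/dt = 2π · dr/dt = 2π · 10 = 20π cm/s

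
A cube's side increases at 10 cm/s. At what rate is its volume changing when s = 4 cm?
480 cm³/s

V = s³
dV/dt = 3s² · ds/dt = 3·4²·10 = 480 cm³/s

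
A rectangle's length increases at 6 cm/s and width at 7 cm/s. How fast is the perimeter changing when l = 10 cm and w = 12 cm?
26 cm/s

P = 2(l + w)
dP/dt = 2(dl/dt + dw/dt) = 2(6 + 7) = 26 cm/s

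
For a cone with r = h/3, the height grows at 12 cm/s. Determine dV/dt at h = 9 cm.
108π cm³/s

V = (1/3)π(h/3)²h = πh³/27
dV/dt = πh²/9 · 12
At h = 9: dV/dt = 108π cm³/s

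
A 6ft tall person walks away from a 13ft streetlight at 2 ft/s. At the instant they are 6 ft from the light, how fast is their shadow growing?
12/7 ft/s

By similar triangles: 13/(x+s) = 6/s
Solving: s = 6x/7
ds/dt = 6/7 · dx/dt = 6/7 · 2 = 12/7 ft/s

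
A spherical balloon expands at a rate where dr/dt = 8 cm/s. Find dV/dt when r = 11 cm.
3872π cm³/s

V = (4/3)πr³
dV/dt = dV/dr · dr/dt = 4πr² · 8
At r = 11: dV/dt = 3872π cm³/s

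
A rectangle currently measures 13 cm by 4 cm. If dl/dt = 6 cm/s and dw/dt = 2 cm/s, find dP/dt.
16 cm/s

P = 2(l + w)
dP/dt = 2(dl/dt + dw/dt) = 2(6 + 2) = 16 cm/s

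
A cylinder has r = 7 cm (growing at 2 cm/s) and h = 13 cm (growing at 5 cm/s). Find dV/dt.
609π cm³/s

V = πr²h
dV/dt = 2πrh·dr/dt + πr²·dh/dt
= 2π(7)(13)(2) + π(7)²(5)
= 609π cm³/s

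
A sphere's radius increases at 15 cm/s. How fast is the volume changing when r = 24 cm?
34560π cm³/s

V = (4/3)πr³
dV/dt = dV/dr · dr/dt = 4πr² · 15
At r = 24: dV/dt = 34560π cm³/s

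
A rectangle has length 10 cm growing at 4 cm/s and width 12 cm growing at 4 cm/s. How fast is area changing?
88 cm²/s

A = lw
dA/dt = w·dl/dt + l·dw/dt = 12·4 + 10·4 = 88 cm²/s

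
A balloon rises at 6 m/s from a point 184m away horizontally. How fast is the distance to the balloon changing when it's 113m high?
678√1865/9325 ≈ 3.14 m/s

z² = 184² + y²
z = √(184² + 113²) = 5√1865
dz/dt = y/z · dy/dt = 113/(5√1865) · 6 = 678√1865/9325 ≈ 3.14 m/s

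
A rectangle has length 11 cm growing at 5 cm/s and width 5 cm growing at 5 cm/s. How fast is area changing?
80 cm²/s

A = lw
dA/dt = w·dl/dt + l·dw/dt = 5·5 + 11·5 = 80 cm²/s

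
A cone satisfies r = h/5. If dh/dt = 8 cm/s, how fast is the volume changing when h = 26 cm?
5408π/25 cm³/s

V = (1/3)π(h/5)²h = πh³/75
dV/dt = πh²/25 · 8
At h = 26: dV/dt = 5408π/25 cm³/s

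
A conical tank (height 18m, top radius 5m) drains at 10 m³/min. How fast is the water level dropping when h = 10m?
162/(125π) ≈ 0.4125 m/min

r/h = 5/18, so r = (5/18)h
V = (1/3)πr²h = (1/3)π((5/18)h)²h = (25/972)πh³
dV/dh = (25/324)πh²
dh/dt = (dV/dt)/(dV/dh) = -10/((25/324)π·10²) = -162/(125π) m/min
The level is dropping at 162/(125π) ≈ 0.4125 m/min.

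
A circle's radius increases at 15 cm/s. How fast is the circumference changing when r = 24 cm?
30π cm/s

C = 2πr
dC/dt = 2π · dr/dt = 2π · 15 = 30π cm/s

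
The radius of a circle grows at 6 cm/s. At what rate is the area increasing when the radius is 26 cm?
312π cm²/s

A = πr²
dA/dt = 2πr · dr/dt = 2π(26)(6) = 312π cm²/s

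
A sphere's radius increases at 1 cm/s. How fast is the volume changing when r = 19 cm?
1444π cm³/s

V = (4/3)πr³
dV/dt = dV/dr · dr/dt = 4πr² · 1
At r = 19: dV/dt = 1444π cm³/s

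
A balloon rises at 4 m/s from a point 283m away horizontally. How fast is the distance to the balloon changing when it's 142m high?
568√100253/100253 ≈ 1.794 m/s

z² = 283² + y²
z = √(283² + 142²) = √100253
dz/dt = y/z · dy/dt = 142/√100253 · 4 = 568√100253/100253 ≈ 1.794 m/s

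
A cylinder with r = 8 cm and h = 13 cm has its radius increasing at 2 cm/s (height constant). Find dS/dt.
116π cm²/s

S = 2πrh + 2πr² (lateral + bases)
dS/dt = (2πh + 4πr)·dr/dt = (2π·13 + 4π·8)·2
= 116π cm²/s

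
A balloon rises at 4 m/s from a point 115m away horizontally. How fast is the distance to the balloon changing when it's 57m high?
114√16474/8237 ≈ 1.776 m/s

z² = 115² + y²
z = √(115² + 57²) = √16474
dz/dt = y/z · dy/dt = 57/√16474 · 4 = 114√16474/8237 ≈ 1.776 m/s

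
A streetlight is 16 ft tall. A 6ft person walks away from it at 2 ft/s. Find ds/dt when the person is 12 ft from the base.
6/5 ft/s

By similar triangles: 16/(x+s) = 6/s
Solving: s = 6x/10
ds/dt = 6/10 · dx/dt = 3/5 · 2 = 6/5 ft/s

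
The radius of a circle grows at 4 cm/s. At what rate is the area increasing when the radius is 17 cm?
136π cm²/s

A = πr²
dA/dt = 2πr · dr/dt = 2π(17)(4) = 136π cm²/s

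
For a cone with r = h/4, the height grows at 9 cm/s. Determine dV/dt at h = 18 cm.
729π/4 cm³/s

V = (1/3)π(h/4)²h = πh³/48
dV/dt = πh²/16 · 9
At h = 18: dV/dt = 729π/4 cm³/s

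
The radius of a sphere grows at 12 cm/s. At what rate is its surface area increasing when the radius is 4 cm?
384π cm²/s

S = 4πr²
dS/dt = dS/dr · dr/dt = 8πr · 12
At r = 4: dS/dt = 384π cm²/s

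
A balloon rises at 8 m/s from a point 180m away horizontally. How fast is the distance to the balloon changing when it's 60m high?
4√10/5 ≈ 2.53 m/s

z² = 180² + y²
z = √(180² + 60²) = 60√10
dz/dt = y/z · dy/dt = 60/(60√10) · 8 = 4√10/5 ≈ 2.53 m/s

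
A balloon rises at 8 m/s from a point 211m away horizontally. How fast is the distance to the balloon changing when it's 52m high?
416√1889/9445 ≈ 1.914 m/s

z² = 211² + y²
z = √(211² + 52²) = 5√1889
dz/dt = y/z · dy/dt = 52/(5√1889) · 8 = 416√1889/9445 ≈ 1.914 m/s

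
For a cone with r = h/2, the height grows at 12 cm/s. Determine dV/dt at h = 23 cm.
1587π cm³/s

V = (1/3)π(h/2)²h = πh³/12
dV/dt = πh²/4 · 12
At h = 23: dV/dt = 1587π cm³/s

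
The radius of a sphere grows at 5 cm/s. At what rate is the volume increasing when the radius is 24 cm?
11520π cm³/s

V = (4/3)πr³
dV/dt = dV/dr · dr/dt = 4πr² · 5
At r = 24: dV/dt = 11520π cm³/s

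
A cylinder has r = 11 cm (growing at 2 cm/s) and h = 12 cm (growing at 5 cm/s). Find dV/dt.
1133π cm³/s

V = πr²h
dV/dt = 2πrh·dr/dt + πr²·dh/dt
= 2π(11)(12)(2) + π(11)²(5)
= 1133π cm³/s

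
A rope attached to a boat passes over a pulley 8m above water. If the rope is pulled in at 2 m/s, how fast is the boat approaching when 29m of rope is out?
58√777/777 ≈ 2.081 m/s

rope² = x² + 8²
x = √(29² - 8²) = √777
dx/dt = (rope/x) · d(rope)/dt = (29/√777) · (-2) = -58√777/777 m/s
The boat approaches at 58√777/777 ≈ 2.081 m/s.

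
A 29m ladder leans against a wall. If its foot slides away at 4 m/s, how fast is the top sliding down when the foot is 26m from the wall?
104√165/165 ≈ 8.096 m/s

x² + y² = 29²
2x·dx/dt + 2y·dy/dt = 0
dy/dt = -x/y · dx/dt = -26/√165 · 4 = -104√165/165 m/s
The top is descending at 104√165/165 ≈ 8.096 m/s.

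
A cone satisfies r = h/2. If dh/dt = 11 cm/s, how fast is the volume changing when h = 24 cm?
1584π cm³/s

V = (1/3)π(h/2)²h = πh³/12
dV/dt = πh²/4 · 11
At h = 24: dV/dt = 1584π cm³/s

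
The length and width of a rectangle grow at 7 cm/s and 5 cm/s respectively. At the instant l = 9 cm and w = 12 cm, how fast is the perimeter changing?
24 cm/s

P = 2(l + w)
dP/dt = 2(dl/dt + dw/dt) = 2(7 + 5) = 24 cm/s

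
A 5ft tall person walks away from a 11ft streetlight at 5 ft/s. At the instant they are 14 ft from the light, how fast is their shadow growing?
25/6 ft/s

By similar triangles: 11/(x+s) = 5/s
Solving: s = 5x/6
ds/dt = 5/6 · dx/dt = 5/6 · 5 = 25/6 ft/s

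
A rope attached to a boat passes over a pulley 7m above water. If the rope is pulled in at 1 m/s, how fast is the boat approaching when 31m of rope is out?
31√57/228 ≈ 1.027 m/s

rope² = x² + 7²
x = √(31² - 7²) = 4√57
dx/dt = (rope/x) · d(rope)/dt = (31/(4√57)) · (-1) = -31√57/228 m/s
The boat approaches at 31√57/228 ≈ 1.027 m/s.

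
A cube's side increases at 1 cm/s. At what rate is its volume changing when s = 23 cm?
1587 cm³/s

V = s³
dV/dt = 3s² · ds/dt = 3·23²·1 = 1587 cm³/s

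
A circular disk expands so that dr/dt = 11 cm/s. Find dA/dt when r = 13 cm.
286π cm²/s

A = πr²
dA/dt = 2πr · dr/dt = 2π(13)(11) = 286π cm²/s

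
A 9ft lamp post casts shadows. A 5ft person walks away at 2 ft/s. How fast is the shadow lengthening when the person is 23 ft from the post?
5/2 ft/s

By similar triangles: 9/(x+s) = 5/s
Solving: s = 5x/4
ds/dt = 5/4 · dx/dt = 5/4 · 2 = 5/2 ft/s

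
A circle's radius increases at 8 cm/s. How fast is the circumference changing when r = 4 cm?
16π cm/s

C = 2πr
dC/dt = 2π · dr/dt = 2π · 8 = 16π cm/s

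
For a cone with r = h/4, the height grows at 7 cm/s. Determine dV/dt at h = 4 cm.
7π cm³/s

V = (1/3)π(h/4)²h = πh³/48
dV/dt = πh²/16 · 7
At h = 4: dV/dt = 7π cm³/s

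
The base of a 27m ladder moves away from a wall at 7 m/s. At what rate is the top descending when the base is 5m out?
35√11/88 ≈ 1.319 m/s

x² + y² = 27²
2x·dx/dt + 2y·dy/dt = 0
dy/dt = -x/y · dx/dt = -5/(8√11) · 7 = -35√11/88 m/s
The top is descending at 35√11/88 ≈ 1.319 m/s.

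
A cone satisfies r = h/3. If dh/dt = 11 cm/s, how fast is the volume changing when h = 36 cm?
1584π cm³/s

V = (1/3)π(h/3)²h = πh³/27
dV/dt = πh²/9 · 11
At h = 36: dV/dt = 1584π cm³/s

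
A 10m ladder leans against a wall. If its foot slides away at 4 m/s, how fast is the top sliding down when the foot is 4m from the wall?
8√21/21 ≈ 1.746 m/s

x² + y² = 10²
2x·dx/dt + 2y·dy/dt = 0
dy/dt = -x/y · dx/dt = -4/(2√21) · 4 = -8√21/21 m/s
The top is descending at 8√21/21 ≈ 1.746 m/s.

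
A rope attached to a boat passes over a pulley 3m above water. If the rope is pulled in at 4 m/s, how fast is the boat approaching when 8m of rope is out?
32√55/55 ≈ 4.315 m/s

rope² = x² + 3²
x = √(8² - 3²) = √55
dx/dt = (rope/x) · d(rope)/dt = (8/√55) · (-4) = -32√55/55 m/s
The boat approaches at 32√55/55 ≈ 4.315 m/s.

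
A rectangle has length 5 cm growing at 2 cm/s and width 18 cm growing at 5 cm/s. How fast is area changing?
61 cm²/s

A = lw
dA/dt = w·dl/dt + l·dw/dt = 18·2 + 5·5 = 61 cm²/s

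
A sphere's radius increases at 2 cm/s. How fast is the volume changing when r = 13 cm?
1352π cm³/s

V = (4/3)πr³
dV/dt = dV/dr · dr/dt = 4πr² · 2
At r = 13: dV/dt = 1352π cm³/s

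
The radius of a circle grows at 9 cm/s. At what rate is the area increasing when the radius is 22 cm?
396π cm²/s

A = πr²
dA/dt = 2πr · dr/dt = 2π(22)(9) = 396π cm²/s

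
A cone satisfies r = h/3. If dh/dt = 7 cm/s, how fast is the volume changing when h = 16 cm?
1792π/9 cm³/s

V = (1/3)π(h/3)²h = πh³/27
dV/dt = πh²/9 · 7
At h = 16: dV/dt = 1792π/9 cm³/s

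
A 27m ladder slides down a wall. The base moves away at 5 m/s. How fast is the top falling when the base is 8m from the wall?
8√665/133 ≈ 1.551 m/s

x² + y² = 27²
2x·dx/dt + 2y·dy/dt = 0
dy/dt = -x/y · dx/dt = -8/√665 · 5 = -8√665/133 m/s
The top is descending at 8√665/133 ≈ 1.551 m/s.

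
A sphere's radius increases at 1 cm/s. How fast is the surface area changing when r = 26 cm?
208π cm²/s

S = 4πr²
dS/dt = dS/dr · dr/dt = 8πr · 1
At r = 26: dS/dt = 208π cm²/s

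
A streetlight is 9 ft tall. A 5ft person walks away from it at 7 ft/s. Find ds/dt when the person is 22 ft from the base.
35/4 ft/s

By similar triangles: 9/(x+s) = 5/s
Solving: s = 5x/4
ds/dt = 5/4 · dx/dt = 5/4 · 7 = 35/4 ft/s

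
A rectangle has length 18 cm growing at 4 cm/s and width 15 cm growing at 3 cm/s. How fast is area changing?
114 cm²/s

A = lw
dA/dt = w·dl/dt + l·dw/dt = 15·4 + 18·3 = 114 cm²/s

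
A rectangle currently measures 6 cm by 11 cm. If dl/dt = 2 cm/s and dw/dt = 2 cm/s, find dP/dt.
8 cm/s

P = 2(l + w)
dP/dt = 2(dl/dt + dw/dt) = 2(2 + 2) = 8 cm/s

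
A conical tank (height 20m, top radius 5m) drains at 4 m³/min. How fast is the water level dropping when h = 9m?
64/(81π) ≈ 0.2515 m/min

r/h = 5/20, so r = (1/4)h
V = (1/3)πr²h = (1/3)π((1/4)h)²h = (1/48)πh³
dV/dh = (1/16)πh²
dh/dt = (dV/dt)/(dV/dh) = -4/((1/16)π·9²) = -64/(81π) m/min
The level is dropping at 64/(81π) ≈ 0.2515 m/min.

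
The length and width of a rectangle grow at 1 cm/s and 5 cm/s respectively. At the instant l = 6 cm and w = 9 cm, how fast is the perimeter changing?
12 cm/s

P = 2(l + w)
dP/dt = 2(dl/dt + dw/dt) = 2(1 + 5) = 12 cm/s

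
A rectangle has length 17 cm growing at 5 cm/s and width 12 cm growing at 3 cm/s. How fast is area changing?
111 cm²/s

A = lw
dA/dt = w·dl/dt + l·dw/dt = 12·5 + 17·3 = 111 cm²/s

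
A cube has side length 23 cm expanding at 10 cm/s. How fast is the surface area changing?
2760 cm²/s

A = 6s²
dA/dt = 12s · ds/dt = 12·23·10 = 2760 cm²/s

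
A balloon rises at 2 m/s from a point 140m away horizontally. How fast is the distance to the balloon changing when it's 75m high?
30√1009/1009 ≈ 0.9444 m/s

z² = 140² + y²
z = √(140² + 75²) = 5√1009
dz/dt = y/z · dy/dt = 75/(5√1009) · 2 = 30√1009/1009 ≈ 0.9444 m/s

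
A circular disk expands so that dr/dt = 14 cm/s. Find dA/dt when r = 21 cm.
588π cm²/s

A = πr²
dA/dt = 2πr · dr/dt = 2π(21)(14) = 588π cm²/s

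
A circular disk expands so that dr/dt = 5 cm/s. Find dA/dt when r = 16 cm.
160π cm²/s

A = πr²
dA/dt = 2πr · dr/dt = 2π(16)(5) = 160π cm²/s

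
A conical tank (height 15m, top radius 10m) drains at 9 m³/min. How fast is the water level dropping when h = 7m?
81/(196π) ≈ 0.1315 m/min

r/h = 10/15, so r = (2/3)h
V = (1/3)πr²h = (1/3)π((2/3)h)²h = (4/27)πh³
dV/dh = (4/9)πh²
dh/dt = (dV/dt)/(dV/dh) = -9/((4/9)π·7²) = -81/(196π) m/min
The level is dropping at 81/(196π) ≈ 0.1315 m/min.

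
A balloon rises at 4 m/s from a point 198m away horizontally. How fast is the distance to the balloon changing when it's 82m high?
82√11482/5741 ≈ 1.531 m/s

z² = 198² + y²
z = √(198² + 82²) = 2√11482
dz/dt = y/z · dy/dt = 82/(2√11482) · 4 = 82√11482/5741 ≈ 1.531 m/s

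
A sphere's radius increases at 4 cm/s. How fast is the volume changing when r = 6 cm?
576π cm³/s

V = (4/3)πr³
dV/dt = dV/dr · dr/dt = 4πr² · 4
At r = 6: dV/dt = 576π cm³/s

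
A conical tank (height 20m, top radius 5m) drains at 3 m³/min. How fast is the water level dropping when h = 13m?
48/(169π) ≈ 0.09041 m/min

r/h = 5/20, so r = (1/4)h
V = (1/3)πr²h = (1/3)π((1/4)h)²h = (1/48)πh³
dV/dh = (1/16)πh²
dh/dt = (dV/dt)/(dV/dh) = -3/((1/16)π·13²) = -48/(169π) m/min
The level is dropping at 48/(169π) ≈ 0.09041 m/min.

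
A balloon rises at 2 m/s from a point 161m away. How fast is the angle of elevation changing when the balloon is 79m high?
0.010012 rad/s

tan(θ) = y/161
sec²(θ) · dθ/dt = (1/161) · dy/dt
dθ/dt = cos²(θ)/161 · 2 = 161/(161² + 79²) · 2
dθ/dt = 0.010012 rad/s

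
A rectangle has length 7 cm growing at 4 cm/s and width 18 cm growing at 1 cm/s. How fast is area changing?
79 cm²/s

A = lw
dA/dt = w·dl/dt + l·dw/dt = 18·4 + 7·1 = 79 cm²/s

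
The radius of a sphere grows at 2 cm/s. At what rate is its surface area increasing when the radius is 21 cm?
336π cm²/s

S = 4πr²
dS/dt = dS/dr · dr/dt = 8πr · 2
At r = 21: dS/dt = 336π cm²/s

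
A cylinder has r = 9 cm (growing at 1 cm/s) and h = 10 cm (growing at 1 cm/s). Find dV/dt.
261π cm³/s

V = πr²h
dV/dt = 2πrh·dr/dt + πr²·dh/dt
= 2π(9)(10)(1) + π(9)²(1)
= 261π cm³/s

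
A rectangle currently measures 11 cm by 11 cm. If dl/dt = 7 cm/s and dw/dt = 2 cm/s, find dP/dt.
18 cm/s

P = 2(l + w)
dP/dt = 2(dl/dt + dw/dt) = 2(7 + 2) = 18 cm/s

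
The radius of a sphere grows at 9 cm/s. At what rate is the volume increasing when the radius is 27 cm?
26244π cm³/s

V = (4/3)πr³
dV/dt = dV/dr · dr/dt = 4πr² · 9
At r = 27: dV/dt = 26244π cm³/s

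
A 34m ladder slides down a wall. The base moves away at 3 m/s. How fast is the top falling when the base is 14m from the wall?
7√15/20 ≈ 1.356 m/s

x² + y² = 34²
2x·dx/dt + 2y·dy/dt = 0
dy/dt = -x/y · dx/dt = -14/(8√15) · 3 = -7√15/20 m/s
The top is descending at 7√15/20 ≈ 1.356 m/s.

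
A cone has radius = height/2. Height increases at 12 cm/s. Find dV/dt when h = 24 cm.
1728π cm³/s

V = (1/3)π(h/2)²h = πh³/12
dV/dt = πh²/4 · 12
At h = 24: dV/dt = 1728π cm³/s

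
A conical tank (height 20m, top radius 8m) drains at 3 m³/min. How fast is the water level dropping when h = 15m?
1/(12π) ≈ 0.02653 m/min

r/h = 8/20, so r = (2/5)h
V = (1/3)πr²h = (1/3)π((2/5)h)²h = (4/75)πh³
dV/dh = (4/25)πh²
dh/dt = (dV/dt)/(dV/dh) = -3/((4/25)π·15²) = -1/(12π) m/min
The level is dropping at 1/(12π) ≈ 0.02653 m/min.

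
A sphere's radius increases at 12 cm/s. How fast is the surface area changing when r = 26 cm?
2496π cm²/s

S = 4πr²
dS/dt = dS/dr · dr/dt = 8πr · 12
At r = 26: dS/dt = 2496π cm²/s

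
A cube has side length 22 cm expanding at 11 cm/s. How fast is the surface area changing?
2904 cm²/s

A = 6s²
dA/dt = 12s · ds/dt = 12·22·11 = 2904 cm²/s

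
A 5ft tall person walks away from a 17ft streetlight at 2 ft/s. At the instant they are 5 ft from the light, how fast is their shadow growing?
5/6 ft/s

By similar triangles: 17/(x+s) = 5/s
Solving: s = 5x/12
ds/dt = 5/12 · dx/dt = 5/12 · 2 = 5/6 ft/s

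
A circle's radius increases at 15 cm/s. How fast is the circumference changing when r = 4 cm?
30π cm/s

C = 2πr
dC/dt = 2π · dr/dt = 2π · 15 = 30π cm/s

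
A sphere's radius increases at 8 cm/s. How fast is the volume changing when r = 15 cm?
7200π cm³/s

V = (4/3)πr³
dV/dt = dV/dr · dr/dt = 4πr² · 8
At r = 15: dV/dt = 7200π cm³/s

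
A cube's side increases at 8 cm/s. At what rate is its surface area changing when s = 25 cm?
2400 cm²/s

A = 6s²
dA/dt = 12s · ds/dt = 12·25·8 = 2400 cm²/s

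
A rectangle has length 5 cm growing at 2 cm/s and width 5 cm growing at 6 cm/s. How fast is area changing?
40 cm²/s

A = lw
dA/dt = w·dl/dt + l·dw/dt = 5·2 + 5·6 = 40 cm²/s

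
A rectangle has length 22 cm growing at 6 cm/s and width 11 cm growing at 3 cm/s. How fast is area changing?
132 cm²/s

A = lw
dA/dt = w·dl/dt + l·dw/dt = 11·6 + 22·3 = 132 cm²/s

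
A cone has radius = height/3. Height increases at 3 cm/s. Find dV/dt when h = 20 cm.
400π/3 cm³/s

V = (1/3)π(h/3)²h = πh³/27
dV/dt = πh²/9 · 3
At h = 20: dV/dt = 400π/3 cm³/s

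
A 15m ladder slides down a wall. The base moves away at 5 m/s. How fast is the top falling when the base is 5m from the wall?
5√2/4 ≈ 1.768 m/s

x² + y² = 15²
2x·dx/dt + 2y·dy/dt = 0
dy/dt = -x/y · dx/dt = -5/(10√2) · 5 = -5√2/4 m/s
The top is descending at 5√2/4 ≈ 1.768 m/s.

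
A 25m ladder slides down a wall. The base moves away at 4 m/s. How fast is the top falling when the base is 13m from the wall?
13√114/57 ≈ 2.435 m/s

x² + y² = 25²
2x·dx/dt + 2y·dy/dt = 0
dy/dt = -x/y · dx/dt = -13/(2√114) · 4 = -13√114/57 m/s
The top is descending at 13√114/57 ≈ 2.435 m/s.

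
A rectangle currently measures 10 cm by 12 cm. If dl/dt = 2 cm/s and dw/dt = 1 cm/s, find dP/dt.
6 cm/s

P = 2(l + w)
dP/dt = 2(dl/dt + dw/dt) = 2(2 + 1) = 6 cm/s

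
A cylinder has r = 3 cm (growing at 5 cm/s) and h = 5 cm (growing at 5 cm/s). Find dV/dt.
195π cm³/s

V = πr²h
dV/dt = 2πrh·dr/dt + πr²·dh/dt
= 2π(3)(5)(5) + π(3)²(5)
= 195π cm³/s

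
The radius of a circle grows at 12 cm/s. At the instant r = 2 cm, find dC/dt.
24π cm/s

C = 2πr
dC/dt = 2π · dr/dt = 2π · 12 = 24π cm/s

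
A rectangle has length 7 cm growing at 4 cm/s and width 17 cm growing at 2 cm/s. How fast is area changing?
82 cm²/s

A = lw
dA/dt = w·dl/dt + l·dw/dt = 17·4 + 7·2 = 82 cm²/s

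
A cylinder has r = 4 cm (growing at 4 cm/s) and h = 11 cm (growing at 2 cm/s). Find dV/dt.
384π cm³/s

V = πr²h
dV/dt = 2πrh·dr/dt + πr²·dh/dt
= 2π(4)(11)(4) + π(4)²(2)
= 384π cm³/s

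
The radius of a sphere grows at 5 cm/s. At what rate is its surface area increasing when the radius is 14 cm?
560π cm²/s

S = 4πr²
dS/dt = dS/dr · dr/dt = 8πr · 5
At r = 14: dS/dt = 560π cm²/s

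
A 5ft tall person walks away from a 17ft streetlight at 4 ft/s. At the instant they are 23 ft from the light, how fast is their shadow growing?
5/3 ft/s

By similar triangles: 17/(x+s) = 5/s
Solving: s = 5x/12
ds/dt = 5/12 · dx/dt = 5/12 · 4 = 5/3 ft/s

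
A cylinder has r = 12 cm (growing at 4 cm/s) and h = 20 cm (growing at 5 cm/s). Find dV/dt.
2640π cm³/s

V = πr²h
dV/dt = 2πrh·dr/dt + πr²·dh/dt
= 2π(12)(20)(4) + π(12)²(5)
= 2640π cm³/s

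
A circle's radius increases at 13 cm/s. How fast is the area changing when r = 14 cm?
364π cm²/s

A = πr²
dA/dt = 2πr · dr/dt = 2π(14)(13) = 364π cm²/s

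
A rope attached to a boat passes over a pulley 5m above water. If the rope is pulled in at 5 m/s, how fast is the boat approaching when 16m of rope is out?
80√231/231 ≈ 5.264 m/s

rope² = x² + 5²
x = √(16² - 5²) = √231
dx/dt = (rope/x) · d(rope)/dt = (16/√231) · (-5) = -80√231/231 m/s
The boat approaches at 80√231/231 ≈ 5.264 m/s.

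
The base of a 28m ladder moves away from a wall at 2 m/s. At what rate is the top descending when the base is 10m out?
10√19/57 ≈ 0.7647 m/s

x² + y² = 28²
2x·dx/dt + 2y·dy/dt = 0
dy/dt = -x/y · dx/dt = -10/(6√19) · 2 = -10√19/57 m/s
The top is descending at 10√19/57 ≈ 0.7647 m/s.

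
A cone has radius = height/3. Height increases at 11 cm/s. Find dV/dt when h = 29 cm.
9251π/9 cm³/s

V = (1/3)π(h/3)²h = πh³/27
dV/dt = πh²/9 · 11
At h = 29: dV/dt = 9251π/9 cm³/s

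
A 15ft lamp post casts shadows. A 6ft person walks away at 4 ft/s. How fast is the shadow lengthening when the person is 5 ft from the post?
8/3 ft/s

By similar triangles: 15/(x+s) = 6/s
Solving: s = 6x/9
ds/dt = 6/9 · dx/dt = 2/3 · 4 = 8/3 ft/s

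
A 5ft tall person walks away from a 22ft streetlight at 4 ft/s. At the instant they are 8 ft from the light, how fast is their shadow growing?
20/17 ft/s

By similar triangles: 22/(x+s) = 5/s
Solving: s = 5x/17
ds/dt = 5/17 · dx/dt = 5/17 · 4 = 20/17 ft/s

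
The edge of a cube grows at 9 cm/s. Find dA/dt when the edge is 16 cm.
1728 cm²/s

A = 6s²
dA/dt = 12s · ds/dt = 12·16·9 = 1728 cm²/s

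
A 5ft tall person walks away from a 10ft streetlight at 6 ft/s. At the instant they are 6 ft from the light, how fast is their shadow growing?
6 ft/s

By similar triangles: 10/(x+s) = 5/s
Solving: s = 5x/5
ds/dt = 5/5 · dx/dt = 1 · 6 = 6 ft/s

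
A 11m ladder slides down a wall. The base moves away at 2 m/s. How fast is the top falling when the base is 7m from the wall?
7√2/6 ≈ 1.65 m/s

x² + y² = 11²
2x·dx/dt + 2y·dy/dt = 0
dy/dt = -x/y · dx/dt = -7/(6√2) · 2 = -7√2/6 m/s
The top is descending at 7√2/6 ≈ 1.65 m/s.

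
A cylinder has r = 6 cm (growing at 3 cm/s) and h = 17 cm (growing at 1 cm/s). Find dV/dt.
648π cm³/s

V = πr²h
dV/dt = 2πrh·dr/dt + πr²·dh/dt
= 2π(6)(17)(3) + π(6)²(1)
= 648π cm³/s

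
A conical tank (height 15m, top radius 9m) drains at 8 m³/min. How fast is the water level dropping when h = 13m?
200/(1521π) ≈ 0.04186 m/min

r/h = 9/15, so r = (3/5)h
V = (1/3)πr²h = (1/3)π((3/5)h)²h = (3/25)πh³
dV/dh = (9/25)πh²
dh/dt = (dV/dt)/(dV/dh) = -8/((9/25)π·13²) = -200/(1521π) m/min
The level is dropping at 200/(1521π) ≈ 0.04186 m/min.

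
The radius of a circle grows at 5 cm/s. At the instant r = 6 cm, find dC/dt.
10π cm/s

C = 2πr
dC/dt = 2π · dr/dt = 2π · 5 = 10π cm/s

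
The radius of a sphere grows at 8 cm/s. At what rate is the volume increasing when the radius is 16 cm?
8192π cm³/s

V = (4/3)πr³
dV/dt = dV/dr · dr/dt = 4πr² · 8
At r = 16: dV/dt = 8192π cm³/s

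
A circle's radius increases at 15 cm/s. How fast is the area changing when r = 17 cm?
510π cm²/s

A = πr²
dA/dt = 2πr · dr/dt = 2π(17)(15) = 510π cm²/s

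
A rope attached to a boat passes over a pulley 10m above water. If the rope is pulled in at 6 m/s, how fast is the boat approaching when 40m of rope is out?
8√15/5 ≈ 6.197 m/s

rope² = x² + 10²
x = √(40² - 10²) = 10√15
dx/dt = (rope/x) · d(rope)/dt = (40/(10√15)) · (-6) = -8√15/5 m/s
The boat approaches at 8√15/5 ≈ 6.197 m/s.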